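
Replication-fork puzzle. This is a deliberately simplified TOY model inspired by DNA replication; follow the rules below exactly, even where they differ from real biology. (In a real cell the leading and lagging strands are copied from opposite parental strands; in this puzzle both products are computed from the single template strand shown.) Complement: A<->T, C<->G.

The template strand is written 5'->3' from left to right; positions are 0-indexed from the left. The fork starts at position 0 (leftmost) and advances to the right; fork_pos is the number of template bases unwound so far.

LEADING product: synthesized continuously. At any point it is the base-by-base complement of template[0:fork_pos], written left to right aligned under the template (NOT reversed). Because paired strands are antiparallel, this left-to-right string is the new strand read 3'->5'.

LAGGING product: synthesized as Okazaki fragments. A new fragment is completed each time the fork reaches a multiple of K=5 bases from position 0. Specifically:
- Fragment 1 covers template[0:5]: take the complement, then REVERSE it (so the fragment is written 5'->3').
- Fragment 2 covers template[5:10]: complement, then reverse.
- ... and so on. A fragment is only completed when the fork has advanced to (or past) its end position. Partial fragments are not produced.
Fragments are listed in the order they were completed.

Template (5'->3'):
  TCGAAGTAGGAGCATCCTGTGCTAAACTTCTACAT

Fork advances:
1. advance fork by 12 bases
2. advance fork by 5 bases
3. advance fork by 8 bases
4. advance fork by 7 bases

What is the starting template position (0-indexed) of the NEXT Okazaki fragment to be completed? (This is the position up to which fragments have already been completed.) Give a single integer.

Step 1: advance 12 -> fork_pos = 0 + 12 = 12. Reached multiple(s) of 5: 5, 10 -> fragments 1-2 completed (2 total).
Step 2: advance 5 -> fork_pos = 12 + 5 = 17. Reached multiple(s) of 5: 15 -> fragment 3 completed (3 total).
Step 3: advance 8 -> fork_pos = 17 + 8 = 25. Reached multiple(s) of 5: 20, 25 -> fragments 4-5 completed (5 total).
Step 4: advance 7 -> fork_pos = 25 + 7 = 32. Reached multiple(s) of 5: 30 -> fragment 6 completed (6 total).
6 fragment(s) completed, covering template[0:30] (6 x 5 = 30). The next fragment, fragment 7, covers template[30:35], so it starts at position 30.

Answer: 30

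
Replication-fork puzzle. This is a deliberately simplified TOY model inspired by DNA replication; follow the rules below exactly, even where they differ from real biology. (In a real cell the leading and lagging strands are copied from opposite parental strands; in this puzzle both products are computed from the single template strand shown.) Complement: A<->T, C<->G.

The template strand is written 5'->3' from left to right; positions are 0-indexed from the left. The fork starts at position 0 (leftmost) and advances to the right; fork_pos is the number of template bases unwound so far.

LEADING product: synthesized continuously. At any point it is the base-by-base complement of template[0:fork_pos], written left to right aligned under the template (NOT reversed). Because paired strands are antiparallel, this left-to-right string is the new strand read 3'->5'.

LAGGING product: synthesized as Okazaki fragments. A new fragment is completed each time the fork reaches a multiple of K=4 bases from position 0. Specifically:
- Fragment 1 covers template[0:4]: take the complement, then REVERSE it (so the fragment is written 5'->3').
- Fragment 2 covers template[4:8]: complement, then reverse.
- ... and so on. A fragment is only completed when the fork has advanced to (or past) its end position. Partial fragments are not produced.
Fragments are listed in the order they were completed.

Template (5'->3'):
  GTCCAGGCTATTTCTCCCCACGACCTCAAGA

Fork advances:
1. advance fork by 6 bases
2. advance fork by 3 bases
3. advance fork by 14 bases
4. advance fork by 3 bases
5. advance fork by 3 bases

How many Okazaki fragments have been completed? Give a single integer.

Answer: 7

Derivation:
Step 1: advance 6 -> fork_pos = 0 + 6 = 6. Reached multiple(s) of 4: 4 -> fragment 1 completed (1 total).
Step 2: advance 3 -> fork_pos = 6 + 3 = 9. Reached multiple(s) of 4: 8 -> fragment 2 completed (2 total).
Step 3: advance 14 -> fork_pos = 9 + 14 = 23. Reached multiple(s) of 4: 12, 16, 20 -> fragments 3-5 completed (5 total).
Step 4: advance 3 -> fork_pos = 23 + 3 = 26. Reached multiple(s) of 4: 24 -> fragment 6 completed (6 total).
Step 5: advance 3 -> fork_pos = 26 + 3 = 29. Reached multiple(s) of 4: 28 -> fragment 7 completed (7 total).
Check: final fork_pos = 29; the multiples of 4 that are <= 29 are 4..28 -> 29 // 4 = 7 completed fragment(s).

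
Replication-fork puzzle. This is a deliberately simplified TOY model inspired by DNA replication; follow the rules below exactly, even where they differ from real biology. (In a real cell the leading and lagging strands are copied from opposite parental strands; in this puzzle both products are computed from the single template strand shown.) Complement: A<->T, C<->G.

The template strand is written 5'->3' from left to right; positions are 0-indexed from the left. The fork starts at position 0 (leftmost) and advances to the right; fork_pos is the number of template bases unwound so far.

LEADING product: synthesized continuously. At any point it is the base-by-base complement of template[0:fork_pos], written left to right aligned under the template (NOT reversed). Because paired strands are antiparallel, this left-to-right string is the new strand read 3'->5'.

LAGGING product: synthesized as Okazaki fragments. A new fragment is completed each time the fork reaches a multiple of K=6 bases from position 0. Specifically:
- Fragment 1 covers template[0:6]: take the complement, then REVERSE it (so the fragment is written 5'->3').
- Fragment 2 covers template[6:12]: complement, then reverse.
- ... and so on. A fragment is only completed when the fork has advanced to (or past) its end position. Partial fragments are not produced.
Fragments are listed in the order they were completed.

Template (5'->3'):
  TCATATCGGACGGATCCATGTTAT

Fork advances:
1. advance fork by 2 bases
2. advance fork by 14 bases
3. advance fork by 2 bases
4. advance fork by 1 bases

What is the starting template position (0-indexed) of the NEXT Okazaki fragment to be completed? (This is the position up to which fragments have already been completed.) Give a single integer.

Step 1: advance 2 -> fork_pos = 0 + 2 = 2. Next multiple of 6 is 6 (not reached); still 0 fragment(s).
Step 2: advance 14 -> fork_pos = 2 + 14 = 16. Reached multiple(s) of 6: 6, 12 -> fragments 1-2 completed (2 total).
Step 3: advance 2 -> fork_pos = 16 + 2 = 18. Reached multiple(s) of 6: 18 -> fragment 3 completed (3 total).
Step 4: advance 1 -> fork_pos = 18 + 1 = 19. Next multiple of 6 is 24 (not reached); still 3 fragment(s).
3 fragment(s) completed, covering template[0:18] (3 x 6 = 18). The next fragment, fragment 4, covers template[18:24], so it starts at position 18.

Answer: 18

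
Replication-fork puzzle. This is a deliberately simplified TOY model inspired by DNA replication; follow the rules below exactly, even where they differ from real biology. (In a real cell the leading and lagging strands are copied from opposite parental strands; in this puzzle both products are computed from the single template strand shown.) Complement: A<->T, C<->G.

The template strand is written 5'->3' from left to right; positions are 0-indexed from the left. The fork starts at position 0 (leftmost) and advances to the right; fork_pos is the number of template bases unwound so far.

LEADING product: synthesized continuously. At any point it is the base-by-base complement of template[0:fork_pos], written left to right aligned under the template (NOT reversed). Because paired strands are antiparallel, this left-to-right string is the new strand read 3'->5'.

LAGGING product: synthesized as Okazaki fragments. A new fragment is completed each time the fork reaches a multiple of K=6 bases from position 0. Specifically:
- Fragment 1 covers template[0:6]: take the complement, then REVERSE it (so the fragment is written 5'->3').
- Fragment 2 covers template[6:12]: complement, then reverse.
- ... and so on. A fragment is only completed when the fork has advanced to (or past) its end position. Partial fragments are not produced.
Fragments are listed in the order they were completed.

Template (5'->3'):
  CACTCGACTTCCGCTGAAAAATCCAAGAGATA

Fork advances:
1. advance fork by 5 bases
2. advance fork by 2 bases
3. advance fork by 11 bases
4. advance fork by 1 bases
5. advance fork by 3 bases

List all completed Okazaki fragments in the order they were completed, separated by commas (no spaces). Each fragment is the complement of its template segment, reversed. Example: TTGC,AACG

Step 1: advance 5 -> fork_pos = 0 + 5 = 5. Next multiple of 6 is 6 (not reached); still 0 fragment(s).
Step 2: advance 2 -> fork_pos = 5 + 2 = 7. Reached multiple(s) of 6: 6 -> fragment 1 completed (1 total).
Step 3: advance 11 -> fork_pos = 7 + 11 = 18. Reached multiple(s) of 6: 12, 18 -> fragments 2-3 completed (3 total).
Step 4: advance 1 -> fork_pos = 18 + 1 = 19. Next multiple of 6 is 24 (not reached); still 3 fragment(s).
Step 5: advance 3 -> fork_pos = 19 + 3 = 22. Next multiple of 6 is 24 (not reached); still 3 fragment(s).
Final fork_pos = 22, so 3 fragment(s) are complete. Build each: template segment -> complement -> reverse.
Fragment 1: template[0:6] = CACTCG -> complement GTGAGC -> reversed CGAGTG
Fragment 2: template[6:12] = ACTTCC -> complement TGAAGG -> reversed GGAAGT
Fragment 3: template[12:18] = GCTGAA -> complement CGACTT -> reversed TTCAGC

Answer: CGAGTG,GGAAGT,TTCAGC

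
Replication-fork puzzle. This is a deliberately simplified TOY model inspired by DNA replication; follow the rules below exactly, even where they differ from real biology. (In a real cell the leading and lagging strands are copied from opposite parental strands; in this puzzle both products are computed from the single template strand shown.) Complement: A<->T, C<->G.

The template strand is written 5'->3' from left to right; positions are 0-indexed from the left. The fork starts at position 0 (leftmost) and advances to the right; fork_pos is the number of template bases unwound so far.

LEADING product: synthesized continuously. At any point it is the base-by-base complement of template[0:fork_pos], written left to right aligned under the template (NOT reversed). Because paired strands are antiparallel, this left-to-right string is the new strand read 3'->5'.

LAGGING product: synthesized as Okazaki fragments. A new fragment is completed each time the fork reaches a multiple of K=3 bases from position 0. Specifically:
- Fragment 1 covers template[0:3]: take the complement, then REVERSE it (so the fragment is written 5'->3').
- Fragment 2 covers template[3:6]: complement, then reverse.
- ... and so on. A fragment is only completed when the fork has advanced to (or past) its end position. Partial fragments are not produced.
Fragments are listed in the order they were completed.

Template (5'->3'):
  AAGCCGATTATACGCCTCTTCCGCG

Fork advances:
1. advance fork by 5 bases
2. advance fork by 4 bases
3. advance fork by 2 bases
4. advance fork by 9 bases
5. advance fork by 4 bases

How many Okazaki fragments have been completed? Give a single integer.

Step 1: advance 5 -> fork_pos = 0 + 5 = 5. Reached multiple(s) of 3: 3 -> fragment 1 completed (1 total).
Step 2: advance 4 -> fork_pos = 5 + 4 = 9. Reached multiple(s) of 3: 6, 9 -> fragments 2-3 completed (3 total).
Step 3: advance 2 -> fork_pos = 9 + 2 = 11. Next multiple of 3 is 12 (not reached); still 3 fragment(s).
Step 4: advance 9 -> fork_pos = 11 + 9 = 20. Reached multiple(s) of 3: 12, 15, 18 -> fragments 4-6 completed (6 total).
Step 5: advance 4 -> fork_pos = 20 + 4 = 24. Reached multiple(s) of 3: 21, 24 -> fragments 7-8 completed (8 total).
Check: final fork_pos = 24; the multiples of 3 that are <= 24 are 3..24 -> 24 // 3 = 8 completed fragment(s).

Answer: 8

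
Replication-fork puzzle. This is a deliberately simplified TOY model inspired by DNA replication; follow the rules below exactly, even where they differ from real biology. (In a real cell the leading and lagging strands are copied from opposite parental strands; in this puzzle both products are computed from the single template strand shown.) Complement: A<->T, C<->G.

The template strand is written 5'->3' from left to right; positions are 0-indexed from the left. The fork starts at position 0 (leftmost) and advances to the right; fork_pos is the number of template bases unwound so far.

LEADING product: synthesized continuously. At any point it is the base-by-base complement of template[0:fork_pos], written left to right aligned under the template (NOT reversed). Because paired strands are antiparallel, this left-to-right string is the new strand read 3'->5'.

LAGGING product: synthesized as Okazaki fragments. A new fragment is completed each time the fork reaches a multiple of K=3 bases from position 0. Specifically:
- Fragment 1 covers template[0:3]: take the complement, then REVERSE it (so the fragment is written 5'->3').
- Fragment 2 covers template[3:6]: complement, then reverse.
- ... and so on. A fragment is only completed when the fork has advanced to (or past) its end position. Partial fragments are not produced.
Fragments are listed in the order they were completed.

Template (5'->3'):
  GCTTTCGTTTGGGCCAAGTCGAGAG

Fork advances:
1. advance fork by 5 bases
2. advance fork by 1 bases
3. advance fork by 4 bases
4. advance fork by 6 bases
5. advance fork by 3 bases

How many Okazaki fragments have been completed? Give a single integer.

Answer: 6

Derivation:
Step 1: advance 5 -> fork_pos = 0 + 5 = 5. Reached multiple(s) of 3: 3 -> fragment 1 completed (1 total).
Step 2: advance 1 -> fork_pos = 5 + 1 = 6. Reached multiple(s) of 3: 6 -> fragment 2 completed (2 total).
Step 3: advance 4 -> fork_pos = 6 + 4 = 10. Reached multiple(s) of 3: 9 -> fragment 3 completed (3 total).
Step 4: advance 6 -> fork_pos = 10 + 6 = 16. Reached multiple(s) of 3: 12, 15 -> fragments 4-5 completed (5 total).
Step 5: advance 3 -> fork_pos = 16 + 3 = 19. Reached multiple(s) of 3: 18 -> fragment 6 completed (6 total).
Check: final fork_pos = 19; the multiples of 3 that are <= 19 are 3..18 -> 19 // 3 = 6 completed fragment(s).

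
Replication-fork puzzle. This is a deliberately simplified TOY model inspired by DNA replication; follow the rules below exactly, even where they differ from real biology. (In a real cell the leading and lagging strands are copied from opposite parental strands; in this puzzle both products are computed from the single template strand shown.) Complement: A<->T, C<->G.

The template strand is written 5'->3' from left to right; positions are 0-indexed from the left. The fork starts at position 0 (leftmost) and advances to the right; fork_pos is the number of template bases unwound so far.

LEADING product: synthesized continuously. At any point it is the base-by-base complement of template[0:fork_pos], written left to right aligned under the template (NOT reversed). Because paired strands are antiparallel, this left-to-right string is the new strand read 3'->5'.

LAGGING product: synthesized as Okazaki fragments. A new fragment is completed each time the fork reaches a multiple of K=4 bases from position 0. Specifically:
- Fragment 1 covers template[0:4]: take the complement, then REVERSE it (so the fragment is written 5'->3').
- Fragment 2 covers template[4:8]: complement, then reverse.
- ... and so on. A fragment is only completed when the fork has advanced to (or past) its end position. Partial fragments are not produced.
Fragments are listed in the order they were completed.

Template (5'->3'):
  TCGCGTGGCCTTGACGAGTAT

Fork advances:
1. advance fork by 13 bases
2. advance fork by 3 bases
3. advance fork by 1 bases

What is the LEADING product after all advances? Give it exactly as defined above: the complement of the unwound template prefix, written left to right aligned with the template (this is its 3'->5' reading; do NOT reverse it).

Step 1: advance 13 -> fork_pos = 0 + 13 = 13.
Step 2: advance 3 -> fork_pos = 13 + 3 = 16.
Step 3: advance 1 -> fork_pos = 16 + 1 = 17.
Unwound prefix: template[0:17] = TCGCGTGGCCTTGACGA
Complement it base by base (A<->T, C<->G), keeping left-to-right order:
  [0:5] TCGCG -> AGCGC
  [5:10] TGGCC -> ACCGG
  [10:15] TTGAC -> AACTG
  [15:17] GA -> CT
Concatenate: AGCGCACCGGAACTGCT (length 17; written aligned with the template, i.e. 3'->5').

Answer: AGCGCACCGGAACTGCT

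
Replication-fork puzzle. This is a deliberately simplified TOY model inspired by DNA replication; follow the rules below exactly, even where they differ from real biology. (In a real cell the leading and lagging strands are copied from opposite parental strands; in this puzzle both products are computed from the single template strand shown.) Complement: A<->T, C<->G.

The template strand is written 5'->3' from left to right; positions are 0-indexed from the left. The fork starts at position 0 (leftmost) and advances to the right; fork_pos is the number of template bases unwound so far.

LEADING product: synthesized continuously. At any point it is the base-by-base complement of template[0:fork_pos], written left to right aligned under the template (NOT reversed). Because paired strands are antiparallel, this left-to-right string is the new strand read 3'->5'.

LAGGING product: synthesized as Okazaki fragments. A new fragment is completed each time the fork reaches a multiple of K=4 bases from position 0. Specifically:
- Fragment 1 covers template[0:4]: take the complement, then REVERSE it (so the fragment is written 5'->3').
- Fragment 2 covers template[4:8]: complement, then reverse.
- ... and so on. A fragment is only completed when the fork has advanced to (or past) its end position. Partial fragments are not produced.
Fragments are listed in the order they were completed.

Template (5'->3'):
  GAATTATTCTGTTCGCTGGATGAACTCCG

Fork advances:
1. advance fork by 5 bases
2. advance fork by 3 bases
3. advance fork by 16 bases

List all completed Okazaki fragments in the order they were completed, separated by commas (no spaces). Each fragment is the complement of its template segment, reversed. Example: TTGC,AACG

Step 1: advance 5 -> fork_pos = 0 + 5 = 5. Reached multiple(s) of 4: 4 -> fragment 1 completed (1 total).
Step 2: advance 3 -> fork_pos = 5 + 3 = 8. Reached multiple(s) of 4: 8 -> fragment 2 completed (2 total).
Step 3: advance 16 -> fork_pos = 8 + 16 = 24. Reached multiple(s) of 4: 12, 16, 20, 24 -> fragments 3-6 completed (6 total).
Final fork_pos = 24, so 6 fragment(s) are complete. Build each: template segment -> complement -> reverse.
Fragment 1: template[0:4] = GAAT -> complement CTTA -> reversed ATTC
Fragment 2: template[4:8] = TATT -> complement ATAA -> reversed AATA
Fragment 3: template[8:12] = CTGT -> complement GACA -> reversed ACAG
Fragment 4: template[12:16] = TCGC -> complement AGCG -> reversed GCGA
Fragment 5: template[16:20] = TGGA -> complement ACCT -> reversed TCCA
Fragment 6: template[20:24] = TGAA -> complement ACTT -> reversed TTCA

Answer: ATTC,AATA,ACAG,GCGA,TCCA,TTCA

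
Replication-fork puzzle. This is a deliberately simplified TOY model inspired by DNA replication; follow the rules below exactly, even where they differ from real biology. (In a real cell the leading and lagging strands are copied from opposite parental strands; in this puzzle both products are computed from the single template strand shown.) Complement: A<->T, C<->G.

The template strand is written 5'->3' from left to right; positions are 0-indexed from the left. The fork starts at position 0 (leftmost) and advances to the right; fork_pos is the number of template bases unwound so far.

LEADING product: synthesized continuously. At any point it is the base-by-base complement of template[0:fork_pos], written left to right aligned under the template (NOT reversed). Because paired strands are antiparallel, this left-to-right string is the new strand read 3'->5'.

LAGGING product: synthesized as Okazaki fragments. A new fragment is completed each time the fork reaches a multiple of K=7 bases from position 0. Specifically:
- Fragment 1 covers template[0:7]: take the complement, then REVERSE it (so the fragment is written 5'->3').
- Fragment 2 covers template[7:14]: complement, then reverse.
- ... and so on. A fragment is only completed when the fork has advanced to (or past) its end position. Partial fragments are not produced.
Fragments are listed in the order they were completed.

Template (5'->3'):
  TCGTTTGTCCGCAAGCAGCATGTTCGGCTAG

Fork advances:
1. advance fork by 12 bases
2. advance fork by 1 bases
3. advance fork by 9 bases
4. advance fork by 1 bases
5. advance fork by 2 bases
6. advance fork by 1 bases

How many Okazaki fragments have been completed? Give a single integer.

Step 1: advance 12 -> fork_pos = 0 + 12 = 12. Reached multiple(s) of 7: 7 -> fragment 1 completed (1 total).
Step 2: advance 1 -> fork_pos = 12 + 1 = 13. Next multiple of 7 is 14 (not reached); still 1 fragment(s).
Step 3: advance 9 -> fork_pos = 13 + 9 = 22. Reached multiple(s) of 7: 14, 21 -> fragments 2-3 completed (3 total).
Step 4: advance 1 -> fork_pos = 22 + 1 = 23. Next multiple of 7 is 28 (not reached); still 3 fragment(s).
Step 5: advance 2 -> fork_pos = 23 + 2 = 25. Next multiple of 7 is 28 (not reached); still 3 fragment(s).
Step 6: advance 1 -> fork_pos = 25 + 1 = 26. Next multiple of 7 is 28 (not reached); still 3 fragment(s).
Check: final fork_pos = 26; the multiples of 7 that are <= 26 are 7..21 -> 26 // 7 = 3 completed fragment(s).

Answer: 3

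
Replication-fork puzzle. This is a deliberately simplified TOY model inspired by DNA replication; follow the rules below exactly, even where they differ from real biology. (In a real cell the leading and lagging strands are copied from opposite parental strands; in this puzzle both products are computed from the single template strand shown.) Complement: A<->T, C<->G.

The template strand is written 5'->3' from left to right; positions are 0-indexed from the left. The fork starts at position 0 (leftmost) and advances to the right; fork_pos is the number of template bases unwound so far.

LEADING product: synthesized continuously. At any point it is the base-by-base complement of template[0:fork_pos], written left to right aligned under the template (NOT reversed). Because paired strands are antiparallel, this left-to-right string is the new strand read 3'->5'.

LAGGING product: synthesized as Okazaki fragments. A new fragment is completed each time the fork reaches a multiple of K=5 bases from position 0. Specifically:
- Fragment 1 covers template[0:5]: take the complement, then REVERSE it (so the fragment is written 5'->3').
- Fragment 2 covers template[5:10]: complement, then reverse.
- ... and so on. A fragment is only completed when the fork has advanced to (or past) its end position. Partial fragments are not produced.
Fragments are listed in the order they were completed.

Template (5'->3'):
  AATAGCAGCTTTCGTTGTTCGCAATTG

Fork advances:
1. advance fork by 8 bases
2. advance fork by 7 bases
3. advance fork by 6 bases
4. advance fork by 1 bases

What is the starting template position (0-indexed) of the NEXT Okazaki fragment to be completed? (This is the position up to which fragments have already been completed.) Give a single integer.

Answer: 20

Derivation:
Step 1: advance 8 -> fork_pos = 0 + 8 = 8. Reached multiple(s) of 5: 5 -> fragment 1 completed (1 total).
Step 2: advance 7 -> fork_pos = 8 + 7 = 15. Reached multiple(s) of 5: 10, 15 -> fragments 2-3 completed (3 total).
Step 3: advance 6 -> fork_pos = 15 + 6 = 21. Reached multiple(s) of 5: 20 -> fragment 4 completed (4 total).
Step 4: advance 1 -> fork_pos = 21 + 1 = 22. Next multiple of 5 is 25 (not reached); still 4 fragment(s).
4 fragment(s) completed, covering template[0:20] (4 x 5 = 20). The next fragment, fragment 5, covers template[20:25], so it starts at position 20.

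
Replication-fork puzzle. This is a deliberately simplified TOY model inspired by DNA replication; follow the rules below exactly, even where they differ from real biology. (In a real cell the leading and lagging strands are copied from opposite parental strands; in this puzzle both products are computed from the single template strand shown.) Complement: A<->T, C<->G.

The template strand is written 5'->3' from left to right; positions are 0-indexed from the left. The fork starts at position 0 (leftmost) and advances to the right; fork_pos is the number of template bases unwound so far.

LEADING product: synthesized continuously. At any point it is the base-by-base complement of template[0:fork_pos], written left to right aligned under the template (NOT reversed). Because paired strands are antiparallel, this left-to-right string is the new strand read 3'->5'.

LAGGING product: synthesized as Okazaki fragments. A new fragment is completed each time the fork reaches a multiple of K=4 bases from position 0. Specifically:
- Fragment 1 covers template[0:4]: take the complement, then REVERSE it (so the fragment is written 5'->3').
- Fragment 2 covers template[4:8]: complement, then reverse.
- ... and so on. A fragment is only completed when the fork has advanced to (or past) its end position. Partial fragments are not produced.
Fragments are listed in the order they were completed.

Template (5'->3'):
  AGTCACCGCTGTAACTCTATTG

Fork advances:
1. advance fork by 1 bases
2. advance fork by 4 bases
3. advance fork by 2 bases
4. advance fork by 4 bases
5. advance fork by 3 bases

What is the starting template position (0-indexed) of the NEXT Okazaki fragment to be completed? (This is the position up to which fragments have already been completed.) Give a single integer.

Answer: 12

Derivation:
Step 1: advance 1 -> fork_pos = 0 + 1 = 1. Next multiple of 4 is 4 (not reached); still 0 fragment(s).
Step 2: advance 4 -> fork_pos = 1 + 4 = 5. Reached multiple(s) of 4: 4 -> fragment 1 completed (1 total).
Step 3: advance 2 -> fork_pos = 5 + 2 = 7. Next multiple of 4 is 8 (not reached); still 1 fragment(s).
Step 4: advance 4 -> fork_pos = 7 + 4 = 11. Reached multiple(s) of 4: 8 -> fragment 2 completed (2 total).
Step 5: advance 3 -> fork_pos = 11 + 3 = 14. Reached multiple(s) of 4: 12 -> fragment 3 completed (3 total).
3 fragment(s) completed, covering template[0:12] (3 x 4 = 12). The next fragment, fragment 4, covers template[12:16], so it starts at position 12.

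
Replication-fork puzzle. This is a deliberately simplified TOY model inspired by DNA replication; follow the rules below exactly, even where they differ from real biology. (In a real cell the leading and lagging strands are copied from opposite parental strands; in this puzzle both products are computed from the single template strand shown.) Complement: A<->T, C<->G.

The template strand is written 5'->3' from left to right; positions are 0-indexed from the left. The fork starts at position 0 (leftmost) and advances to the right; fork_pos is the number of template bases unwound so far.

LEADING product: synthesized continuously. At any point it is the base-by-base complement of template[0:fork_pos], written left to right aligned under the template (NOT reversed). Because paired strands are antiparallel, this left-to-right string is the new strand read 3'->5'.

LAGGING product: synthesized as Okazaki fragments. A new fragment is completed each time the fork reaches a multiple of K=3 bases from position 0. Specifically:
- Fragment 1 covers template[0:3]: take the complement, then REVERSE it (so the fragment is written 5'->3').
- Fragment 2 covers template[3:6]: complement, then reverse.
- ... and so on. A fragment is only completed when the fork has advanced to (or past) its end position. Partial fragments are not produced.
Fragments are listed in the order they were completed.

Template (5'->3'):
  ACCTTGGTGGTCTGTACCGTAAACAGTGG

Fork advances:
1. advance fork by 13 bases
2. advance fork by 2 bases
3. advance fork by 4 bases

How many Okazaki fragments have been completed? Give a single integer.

Answer: 6

Derivation:
Step 1: advance 13 -> fork_pos = 0 + 13 = 13. Reached multiple(s) of 3: 3, 6, 9, 12 -> fragments 1-4 completed (4 total).
Step 2: advance 2 -> fork_pos = 13 + 2 = 15. Reached multiple(s) of 3: 15 -> fragment 5 completed (5 total).
Step 3: advance 4 -> fork_pos = 15 + 4 = 19. Reached multiple(s) of 3: 18 -> fragment 6 completed (6 total).
Check: final fork_pos = 19; the multiples of 3 that are <= 19 are 3..18 -> 19 // 3 = 6 completed fragment(s).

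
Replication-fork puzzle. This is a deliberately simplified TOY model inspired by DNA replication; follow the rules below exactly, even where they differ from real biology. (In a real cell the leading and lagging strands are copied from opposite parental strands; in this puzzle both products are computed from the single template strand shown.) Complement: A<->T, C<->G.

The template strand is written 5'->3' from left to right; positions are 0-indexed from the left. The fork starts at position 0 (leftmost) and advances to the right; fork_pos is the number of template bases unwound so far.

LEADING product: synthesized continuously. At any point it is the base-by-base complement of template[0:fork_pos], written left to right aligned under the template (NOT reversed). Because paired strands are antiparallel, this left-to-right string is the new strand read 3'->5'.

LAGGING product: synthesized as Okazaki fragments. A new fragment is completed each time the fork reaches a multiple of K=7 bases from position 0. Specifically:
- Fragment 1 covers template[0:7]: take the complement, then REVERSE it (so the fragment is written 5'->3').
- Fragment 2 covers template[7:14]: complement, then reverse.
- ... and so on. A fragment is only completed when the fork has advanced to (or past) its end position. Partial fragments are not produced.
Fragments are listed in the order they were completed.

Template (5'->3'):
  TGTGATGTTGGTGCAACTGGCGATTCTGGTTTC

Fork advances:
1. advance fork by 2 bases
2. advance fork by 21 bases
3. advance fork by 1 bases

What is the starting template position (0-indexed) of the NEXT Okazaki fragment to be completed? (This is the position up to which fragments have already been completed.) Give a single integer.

Step 1: advance 2 -> fork_pos = 0 + 2 = 2. Next multiple of 7 is 7 (not reached); still 0 fragment(s).
Step 2: advance 21 -> fork_pos = 2 + 21 = 23. Reached multiple(s) of 7: 7, 14, 21 -> fragments 1-3 completed (3 total).
Step 3: advance 1 -> fork_pos = 23 + 1 = 24. Next multiple of 7 is 28 (not reached); still 3 fragment(s).
3 fragment(s) completed, covering template[0:21] (3 x 7 = 21). The next fragment, fragment 4, covers template[21:28], so it starts at position 21.

Answer: 21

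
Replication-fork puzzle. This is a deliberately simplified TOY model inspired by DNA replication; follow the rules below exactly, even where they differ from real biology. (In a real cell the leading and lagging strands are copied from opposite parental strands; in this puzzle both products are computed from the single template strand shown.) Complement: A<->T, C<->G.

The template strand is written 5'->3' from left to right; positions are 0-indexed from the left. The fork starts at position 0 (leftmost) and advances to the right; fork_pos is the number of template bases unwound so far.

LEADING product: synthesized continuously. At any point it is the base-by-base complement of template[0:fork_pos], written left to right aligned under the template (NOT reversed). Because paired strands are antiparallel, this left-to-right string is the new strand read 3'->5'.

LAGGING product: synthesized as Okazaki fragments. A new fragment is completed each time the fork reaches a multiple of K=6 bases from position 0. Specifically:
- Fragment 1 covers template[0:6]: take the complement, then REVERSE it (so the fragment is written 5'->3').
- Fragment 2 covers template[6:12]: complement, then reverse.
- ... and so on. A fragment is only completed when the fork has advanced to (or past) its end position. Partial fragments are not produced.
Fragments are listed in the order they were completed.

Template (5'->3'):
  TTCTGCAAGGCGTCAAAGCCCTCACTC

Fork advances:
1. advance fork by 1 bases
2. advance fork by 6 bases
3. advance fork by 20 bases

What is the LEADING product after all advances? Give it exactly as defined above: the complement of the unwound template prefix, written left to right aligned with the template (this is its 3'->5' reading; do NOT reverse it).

Answer: AAGACGTTCCGCAGTTTCGGGAGTGAG

Derivation:
Step 1: advance 1 -> fork_pos = 0 + 1 = 1.
Step 2: advance 6 -> fork_pos = 1 + 6 = 7.
Step 3: advance 20 -> fork_pos = 7 + 20 = 27.
Unwound prefix: template[0:27] = TTCTGCAAGGCGTCAAAGCCCTCACTC
Complement it base by base (A<->T, C<->G), keeping left-to-right order:
  [0:5] TTCTG -> AAGAC
  [5:10] CAAGG -> GTTCC
  [10:15] CGTCA -> GCAGT
  [15:20] AAGCC -> TTCGG
  [20:25] CTCAC -> GAGTG
  [25:27] TC -> AG
Concatenate: AAGACGTTCCGCAGTTTCGGGAGTGAG (length 27; written aligned with the template, i.e. 3'->5').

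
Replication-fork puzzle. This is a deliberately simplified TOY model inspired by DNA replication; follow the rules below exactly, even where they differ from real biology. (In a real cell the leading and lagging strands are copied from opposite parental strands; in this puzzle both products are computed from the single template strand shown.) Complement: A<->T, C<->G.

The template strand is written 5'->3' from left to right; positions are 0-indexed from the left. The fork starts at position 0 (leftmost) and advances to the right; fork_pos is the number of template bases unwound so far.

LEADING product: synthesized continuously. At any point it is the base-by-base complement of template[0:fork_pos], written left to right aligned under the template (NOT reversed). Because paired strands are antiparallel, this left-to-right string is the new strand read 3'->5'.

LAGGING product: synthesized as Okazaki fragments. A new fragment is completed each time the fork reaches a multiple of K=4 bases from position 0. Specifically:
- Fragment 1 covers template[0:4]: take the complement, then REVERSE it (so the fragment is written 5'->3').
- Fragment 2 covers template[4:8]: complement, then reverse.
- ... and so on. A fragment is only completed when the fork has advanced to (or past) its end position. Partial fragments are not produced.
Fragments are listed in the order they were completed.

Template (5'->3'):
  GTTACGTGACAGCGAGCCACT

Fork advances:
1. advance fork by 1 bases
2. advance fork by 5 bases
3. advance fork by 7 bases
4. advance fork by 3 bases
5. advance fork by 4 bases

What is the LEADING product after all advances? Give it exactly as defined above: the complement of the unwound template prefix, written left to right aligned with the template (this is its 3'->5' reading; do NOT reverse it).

Answer: CAATGCACTGTCGCTCGGTG

Derivation:
Step 1: advance 1 -> fork_pos = 0 + 1 = 1.
Step 2: advance 5 -> fork_pos = 1 + 5 = 6.
Step 3: advance 7 -> fork_pos = 6 + 7 = 13.
Step 4: advance 3 -> fork_pos = 13 + 3 = 16.
Step 5: advance 4 -> fork_pos = 16 + 4 = 20.
Unwound prefix: template[0:20] = GTTACGTGACAGCGAGCCAC
Complement it base by base (A<->T, C<->G), keeping left-to-right order:
  [0:5] GTTAC -> CAATG
  [5:10] GTGAC -> CACTG
  [10:15] AGCGA -> TCGCT
  [15:20] GCCAC -> CGGTG
Concatenate: CAATGCACTGTCGCTCGGTG (length 20; written aligned with the template, i.e. 3'->5').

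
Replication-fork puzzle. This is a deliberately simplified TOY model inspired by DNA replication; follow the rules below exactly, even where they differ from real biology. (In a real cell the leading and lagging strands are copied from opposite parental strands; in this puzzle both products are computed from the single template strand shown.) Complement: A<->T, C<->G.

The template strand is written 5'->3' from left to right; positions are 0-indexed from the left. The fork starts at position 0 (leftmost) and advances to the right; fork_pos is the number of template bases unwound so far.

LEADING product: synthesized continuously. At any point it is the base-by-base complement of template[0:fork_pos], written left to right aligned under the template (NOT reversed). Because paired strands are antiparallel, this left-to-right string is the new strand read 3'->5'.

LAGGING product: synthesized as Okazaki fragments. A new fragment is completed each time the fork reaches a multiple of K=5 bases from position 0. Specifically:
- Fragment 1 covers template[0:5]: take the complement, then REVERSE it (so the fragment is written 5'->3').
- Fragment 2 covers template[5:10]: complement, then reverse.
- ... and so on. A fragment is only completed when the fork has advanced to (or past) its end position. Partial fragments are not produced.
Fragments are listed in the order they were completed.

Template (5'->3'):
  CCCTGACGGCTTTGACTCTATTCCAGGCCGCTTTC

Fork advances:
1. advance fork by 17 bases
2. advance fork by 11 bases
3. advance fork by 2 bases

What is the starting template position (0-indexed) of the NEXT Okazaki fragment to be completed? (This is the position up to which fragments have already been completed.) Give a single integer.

Step 1: advance 17 -> fork_pos = 0 + 17 = 17. Reached multiple(s) of 5: 5, 10, 15 -> fragments 1-3 completed (3 total).
Step 2: advance 11 -> fork_pos = 17 + 11 = 28. Reached multiple(s) of 5: 20, 25 -> fragments 4-5 completed (5 total).
Step 3: advance 2 -> fork_pos = 28 + 2 = 30. Reached multiple(s) of 5: 30 -> fragment 6 completed (6 total).
6 fragment(s) completed, covering template[0:30] (6 x 5 = 30). The next fragment, fragment 7, covers template[30:35], so it starts at position 30.

Answer: 30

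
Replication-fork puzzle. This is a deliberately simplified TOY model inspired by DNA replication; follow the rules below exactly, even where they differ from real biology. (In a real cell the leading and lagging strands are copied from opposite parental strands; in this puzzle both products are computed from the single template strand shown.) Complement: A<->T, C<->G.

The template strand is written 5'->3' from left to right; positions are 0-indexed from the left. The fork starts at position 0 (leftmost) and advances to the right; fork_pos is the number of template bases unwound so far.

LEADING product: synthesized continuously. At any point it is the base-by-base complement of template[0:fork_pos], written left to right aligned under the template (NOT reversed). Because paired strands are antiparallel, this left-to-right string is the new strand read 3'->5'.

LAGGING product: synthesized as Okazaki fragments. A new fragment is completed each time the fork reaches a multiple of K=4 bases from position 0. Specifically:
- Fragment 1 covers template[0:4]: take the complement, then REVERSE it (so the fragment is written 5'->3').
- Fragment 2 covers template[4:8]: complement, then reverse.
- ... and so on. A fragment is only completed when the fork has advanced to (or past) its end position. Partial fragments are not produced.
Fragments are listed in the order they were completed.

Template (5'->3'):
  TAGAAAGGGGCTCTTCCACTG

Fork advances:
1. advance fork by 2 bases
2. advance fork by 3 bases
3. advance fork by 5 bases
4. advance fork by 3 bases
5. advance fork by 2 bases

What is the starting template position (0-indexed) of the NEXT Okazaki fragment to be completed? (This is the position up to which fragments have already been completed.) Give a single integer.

Step 1: advance 2 -> fork_pos = 0 + 2 = 2. Next multiple of 4 is 4 (not reached); still 0 fragment(s).
Step 2: advance 3 -> fork_pos = 2 + 3 = 5. Reached multiple(s) of 4: 4 -> fragment 1 completed (1 total).
Step 3: advance 5 -> fork_pos = 5 + 5 = 10. Reached multiple(s) of 4: 8 -> fragment 2 completed (2 total).
Step 4: advance 3 -> fork_pos = 10 + 3 = 13. Reached multiple(s) of 4: 12 -> fragment 3 completed (3 total).
Step 5: advance 2 -> fork_pos = 13 + 2 = 15. Next multiple of 4 is 16 (not reached); still 3 fragment(s).
3 fragment(s) completed, covering template[0:12] (3 x 4 = 12). The next fragment, fragment 4, covers template[12:16], so it starts at position 12.

Answer: 12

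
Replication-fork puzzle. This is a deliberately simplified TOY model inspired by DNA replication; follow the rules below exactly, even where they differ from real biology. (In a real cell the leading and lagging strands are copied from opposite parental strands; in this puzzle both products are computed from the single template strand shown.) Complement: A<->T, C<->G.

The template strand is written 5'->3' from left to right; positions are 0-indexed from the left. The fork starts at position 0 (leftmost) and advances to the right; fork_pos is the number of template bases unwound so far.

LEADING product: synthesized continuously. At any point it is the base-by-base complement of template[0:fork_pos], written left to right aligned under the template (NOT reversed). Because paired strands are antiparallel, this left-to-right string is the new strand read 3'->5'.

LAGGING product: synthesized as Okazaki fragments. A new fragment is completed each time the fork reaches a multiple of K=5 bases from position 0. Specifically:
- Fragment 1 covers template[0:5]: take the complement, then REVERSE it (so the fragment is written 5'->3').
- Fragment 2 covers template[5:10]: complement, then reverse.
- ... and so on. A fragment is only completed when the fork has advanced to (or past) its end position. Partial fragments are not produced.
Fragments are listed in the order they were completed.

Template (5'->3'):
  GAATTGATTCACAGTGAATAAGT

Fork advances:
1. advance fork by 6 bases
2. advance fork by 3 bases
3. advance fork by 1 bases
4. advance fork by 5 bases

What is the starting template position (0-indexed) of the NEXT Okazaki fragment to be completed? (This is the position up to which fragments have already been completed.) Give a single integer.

Step 1: advance 6 -> fork_pos = 0 + 6 = 6. Reached multiple(s) of 5: 5 -> fragment 1 completed (1 total).
Step 2: advance 3 -> fork_pos = 6 + 3 = 9. Next multiple of 5 is 10 (not reached); still 1 fragment(s).
Step 3: advance 1 -> fork_pos = 9 + 1 = 10. Reached multiple(s) of 5: 10 -> fragment 2 completed (2 total).
Step 4: advance 5 -> fork_pos = 10 + 5 = 15. Reached multiple(s) of 5: 15 -> fragment 3 completed (3 total).
3 fragment(s) completed, covering template[0:15] (3 x 5 = 15). The next fragment, fragment 4, covers template[15:20], so it starts at position 15.

Answer: 15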